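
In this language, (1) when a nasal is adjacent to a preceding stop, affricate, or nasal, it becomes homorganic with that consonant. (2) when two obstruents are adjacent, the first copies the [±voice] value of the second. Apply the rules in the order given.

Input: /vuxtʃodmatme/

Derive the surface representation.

Rule 1: /m/ after /d/ (alveolar) → [n]
Rule 1: /m/ after /t/ (alveolar) → [n]
After rule 1: vuxtʃodnatne
Rule 2: no segment meets the rule's conditions; no change.

[vuxtʃodnatne]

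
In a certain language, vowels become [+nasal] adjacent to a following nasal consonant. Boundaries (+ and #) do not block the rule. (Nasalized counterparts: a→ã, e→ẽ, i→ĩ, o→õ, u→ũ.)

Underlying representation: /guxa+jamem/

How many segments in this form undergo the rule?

/a/ before nasal /m/ → [ã]
/e/ before nasal /m/ → [ẽ]
2 segments change.

2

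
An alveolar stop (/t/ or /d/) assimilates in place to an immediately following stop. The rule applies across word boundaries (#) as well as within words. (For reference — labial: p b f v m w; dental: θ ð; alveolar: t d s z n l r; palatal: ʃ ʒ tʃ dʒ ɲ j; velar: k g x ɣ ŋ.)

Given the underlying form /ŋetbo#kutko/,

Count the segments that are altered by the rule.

2

/t/ before /b/ (labial) → [p]
/t/ before /k/ (velar) → [k]
2 segments change.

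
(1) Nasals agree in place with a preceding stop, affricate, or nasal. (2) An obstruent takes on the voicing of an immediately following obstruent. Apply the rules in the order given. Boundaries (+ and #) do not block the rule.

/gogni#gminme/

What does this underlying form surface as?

[gogŋi#gŋinne]

Rule 1: /n/ after /g/ (velar) → [ŋ]
Rule 1: /m/ after /g/ (velar) → [ŋ]
Rule 1: /m/ after /n/ (alveolar) → [n]
After rule 1: gogŋi#gŋinne
Rule 2: no segment meets the rule's conditions; no change.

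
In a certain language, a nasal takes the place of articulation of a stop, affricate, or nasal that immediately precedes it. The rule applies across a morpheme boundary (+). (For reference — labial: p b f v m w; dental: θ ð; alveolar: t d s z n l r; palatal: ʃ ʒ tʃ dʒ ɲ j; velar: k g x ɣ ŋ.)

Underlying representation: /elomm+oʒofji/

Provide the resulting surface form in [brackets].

[elomm+oʒofji]

no segment meets the rule's conditions; no change.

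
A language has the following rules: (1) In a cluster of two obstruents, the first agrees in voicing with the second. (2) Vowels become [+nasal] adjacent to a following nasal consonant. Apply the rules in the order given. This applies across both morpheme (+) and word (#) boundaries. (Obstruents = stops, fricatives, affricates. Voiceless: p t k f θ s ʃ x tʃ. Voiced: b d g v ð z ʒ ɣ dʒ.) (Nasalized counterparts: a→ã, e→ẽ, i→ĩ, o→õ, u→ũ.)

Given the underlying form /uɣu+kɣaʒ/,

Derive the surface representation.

Rule 1: /k/ before /ɣ/ (voiced) → [g]
After rule 1: uɣu+gɣaʒ
Rule 2: no segment meets the rule's conditions; no change.

[uɣu+gɣaʒ]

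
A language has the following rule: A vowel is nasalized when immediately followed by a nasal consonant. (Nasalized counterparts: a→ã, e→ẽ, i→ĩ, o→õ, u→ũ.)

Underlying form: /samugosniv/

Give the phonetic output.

/a/ before nasal /m/ → [ã]

[sãmugosniv]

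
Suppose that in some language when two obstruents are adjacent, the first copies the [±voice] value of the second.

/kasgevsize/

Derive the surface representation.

[kazgefsize]

/s/ before /g/ (voiced) → [z]
/v/ before /s/ (voiceless) → [f]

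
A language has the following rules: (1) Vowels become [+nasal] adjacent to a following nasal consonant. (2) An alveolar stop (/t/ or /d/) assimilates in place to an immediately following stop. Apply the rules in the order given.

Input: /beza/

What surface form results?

Rule 1: no segment meets the rule's conditions; no change.
After rule 1: beza
Rule 2: no segment meets the rule's conditions; no change.

[beza]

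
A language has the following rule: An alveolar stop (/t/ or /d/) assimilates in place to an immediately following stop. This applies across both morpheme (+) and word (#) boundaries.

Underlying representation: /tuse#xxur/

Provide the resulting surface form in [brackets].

[tuse#xxur]

no segment meets the rule's conditions; no change.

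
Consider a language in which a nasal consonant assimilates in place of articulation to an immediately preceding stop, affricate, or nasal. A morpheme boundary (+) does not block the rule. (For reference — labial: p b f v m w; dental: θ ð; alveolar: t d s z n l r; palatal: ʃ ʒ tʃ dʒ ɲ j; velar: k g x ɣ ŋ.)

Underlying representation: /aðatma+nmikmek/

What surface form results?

[aðatna+nnikŋek]

/m/ after /t/ (alveolar) → [n]
/m/ after /n/ (alveolar) → [n]
/m/ after /k/ (velar) → [ŋ]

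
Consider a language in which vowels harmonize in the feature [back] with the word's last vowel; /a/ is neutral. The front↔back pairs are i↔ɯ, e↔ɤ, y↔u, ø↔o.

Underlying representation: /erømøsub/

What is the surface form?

[ɤromosub]

/e/ harmonizes with /u/ ([+back]) → [ɤ]
/ø/ harmonizes with /u/ ([+back]) → [o]
/ø/ harmonizes with /u/ ([+back]) → [o]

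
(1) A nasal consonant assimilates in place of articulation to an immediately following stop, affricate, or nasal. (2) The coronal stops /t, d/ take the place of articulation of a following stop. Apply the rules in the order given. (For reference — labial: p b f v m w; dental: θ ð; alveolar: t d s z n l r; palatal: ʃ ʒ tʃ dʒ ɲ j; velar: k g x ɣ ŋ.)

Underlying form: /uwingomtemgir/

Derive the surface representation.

Rule 1: /n/ before /g/ (velar) → [ŋ]
Rule 1: /m/ before /t/ (alveolar) → [n]
Rule 1: /m/ before /g/ (velar) → [ŋ]
After rule 1: uwiŋgonteŋgir
Rule 2: no segment meets the rule's conditions; no change.

[uwiŋgonteŋgir]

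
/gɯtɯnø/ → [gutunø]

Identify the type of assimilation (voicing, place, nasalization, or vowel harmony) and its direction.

/ɯ/→[u] /ɯ/→[u].
Vowels agree with the last vowel, so the harmony is regressive.

vowel harmony, regressive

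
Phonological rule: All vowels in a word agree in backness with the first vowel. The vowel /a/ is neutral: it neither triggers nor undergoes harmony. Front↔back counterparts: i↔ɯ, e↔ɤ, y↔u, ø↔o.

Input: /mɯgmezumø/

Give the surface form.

[mɯgmɤzumo]

/e/ harmonizes with /ɯ/ ([+back]) → [ɤ]
/ø/ harmonizes with /ɯ/ ([+back]) → [o]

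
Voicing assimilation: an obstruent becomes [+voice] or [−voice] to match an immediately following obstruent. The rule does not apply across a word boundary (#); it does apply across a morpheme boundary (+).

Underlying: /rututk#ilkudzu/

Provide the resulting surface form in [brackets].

no segment meets the rule's conditions; no change.

[rututk#ilkudzu]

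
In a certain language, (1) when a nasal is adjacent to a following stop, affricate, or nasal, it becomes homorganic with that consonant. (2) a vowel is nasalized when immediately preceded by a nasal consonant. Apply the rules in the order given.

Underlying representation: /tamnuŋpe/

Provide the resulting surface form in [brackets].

[tannũmpe]

Rule 1: /m/ before /n/ (alveolar) → [n]
Rule 1: /ŋ/ before /p/ (labial) → [m]
After rule 1: tannumpe
Rule 2: /u/ after nasal /n/ → [ũ]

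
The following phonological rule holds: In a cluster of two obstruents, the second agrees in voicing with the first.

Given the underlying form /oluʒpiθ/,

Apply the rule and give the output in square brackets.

[oluʒbiθ]

/p/ after /ʒ/ (voiced) → [b]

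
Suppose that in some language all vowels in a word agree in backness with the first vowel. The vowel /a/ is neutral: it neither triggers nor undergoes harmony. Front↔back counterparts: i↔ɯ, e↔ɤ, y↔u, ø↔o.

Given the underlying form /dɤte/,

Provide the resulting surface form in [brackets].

/e/ harmonizes with /ɤ/ ([+back]) → [ɤ]

[dɤtɤ]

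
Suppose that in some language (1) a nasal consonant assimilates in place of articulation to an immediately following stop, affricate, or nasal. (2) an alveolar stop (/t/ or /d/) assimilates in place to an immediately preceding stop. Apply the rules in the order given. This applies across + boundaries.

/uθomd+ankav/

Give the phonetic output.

Rule 1: /m/ before /d/ (alveolar) → [n]
Rule 1: /n/ before /k/ (velar) → [ŋ]
After rule 1: uθond+aŋkav
Rule 2: no segment meets the rule's conditions; no change.

[uθond+aŋkav]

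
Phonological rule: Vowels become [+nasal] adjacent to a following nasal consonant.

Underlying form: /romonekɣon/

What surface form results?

/o/ before nasal /m/ → [õ]
/o/ before nasal /n/ → [õ]
/o/ before nasal /n/ → [õ]

[rõmõnekɣõn]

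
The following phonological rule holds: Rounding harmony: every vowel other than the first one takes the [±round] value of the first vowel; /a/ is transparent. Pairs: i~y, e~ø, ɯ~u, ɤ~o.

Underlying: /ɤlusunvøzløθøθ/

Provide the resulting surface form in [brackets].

/u/ harmonizes with /ɤ/ ([-round]) → [ɯ]
/u/ harmonizes with /ɤ/ ([-round]) → [ɯ]
/ø/ harmonizes with /ɤ/ ([-round]) → [e]
/ø/ harmonizes with /ɤ/ ([-round]) → [e]
/ø/ harmonizes with /ɤ/ ([-round]) → [e]

[ɤlɯsɯnvezleθeθ]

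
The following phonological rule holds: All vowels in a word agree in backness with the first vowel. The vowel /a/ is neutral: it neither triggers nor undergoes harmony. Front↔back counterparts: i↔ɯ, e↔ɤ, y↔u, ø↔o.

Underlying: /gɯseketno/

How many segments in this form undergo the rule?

2

/e/ harmonizes with /ɯ/ ([+back]) → [ɤ]
/e/ harmonizes with /ɯ/ ([+back]) → [ɤ]
2 segments change.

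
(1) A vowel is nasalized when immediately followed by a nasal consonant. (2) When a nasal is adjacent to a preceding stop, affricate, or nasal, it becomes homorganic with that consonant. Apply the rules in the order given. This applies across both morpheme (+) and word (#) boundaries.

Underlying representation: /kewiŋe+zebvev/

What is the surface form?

[kewĩŋe+zebvev]

Rule 1: /i/ before nasal /ŋ/ → [ĩ]
After rule 1: kewĩŋe+zebvev
Rule 2: no segment meets the rule's conditions; no change.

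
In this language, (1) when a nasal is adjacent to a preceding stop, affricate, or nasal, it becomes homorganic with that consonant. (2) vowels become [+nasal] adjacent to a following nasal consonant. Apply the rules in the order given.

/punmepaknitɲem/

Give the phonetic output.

Rule 1: /m/ after /n/ (alveolar) → [n]
Rule 1: /n/ after /k/ (velar) → [ŋ]
Rule 1: /ɲ/ after /t/ (alveolar) → [n]
After rule 1: punnepakŋitnem
Rule 2: /u/ before nasal /n/ → [ũ]
Rule 2: /e/ before nasal /m/ → [ẽ]

[pũnnepakŋitnẽm]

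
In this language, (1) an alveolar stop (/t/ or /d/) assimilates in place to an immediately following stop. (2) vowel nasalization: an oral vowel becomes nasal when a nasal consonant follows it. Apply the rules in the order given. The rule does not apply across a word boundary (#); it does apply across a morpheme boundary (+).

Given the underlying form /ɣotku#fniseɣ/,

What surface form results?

[ɣokku#fniseɣ]

Rule 1: /t/ before /k/ (velar) → [k]
After rule 1: ɣokku#fniseɣ
Rule 2: no segment meets the rule's conditions; no change.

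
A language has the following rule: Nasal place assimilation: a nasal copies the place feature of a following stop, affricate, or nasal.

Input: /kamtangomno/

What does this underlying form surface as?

/m/ before /t/ (alveolar) → [n]
/n/ before /g/ (velar) → [ŋ]
/m/ before /n/ (alveolar) → [n]

[kantaŋgonno]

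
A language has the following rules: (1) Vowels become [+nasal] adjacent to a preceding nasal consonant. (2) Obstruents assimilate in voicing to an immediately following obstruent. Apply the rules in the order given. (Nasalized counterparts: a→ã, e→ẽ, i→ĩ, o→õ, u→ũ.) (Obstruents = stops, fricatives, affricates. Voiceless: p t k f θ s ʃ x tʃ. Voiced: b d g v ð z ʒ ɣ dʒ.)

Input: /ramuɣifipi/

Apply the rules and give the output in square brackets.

Rule 1: /u/ after nasal /m/ → [ũ]
After rule 1: ramũɣifipi
Rule 2: no segment meets the rule's conditions; no change.

[ramũɣifipi]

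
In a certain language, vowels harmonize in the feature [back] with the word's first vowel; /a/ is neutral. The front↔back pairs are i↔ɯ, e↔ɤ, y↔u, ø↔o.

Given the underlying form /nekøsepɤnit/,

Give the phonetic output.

[nekøsepenit]

/ɤ/ harmonizes with /e/ ([-back]) → [e]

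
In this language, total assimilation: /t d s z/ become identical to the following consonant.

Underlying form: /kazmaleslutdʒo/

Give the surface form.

/z/ before /m/ → [m] (total assimilation)
/s/ before /l/ → [l] (total assimilation)
/t/ before /dʒ/ → [dʒ] (total assimilation)

[kammalelludʒdʒo]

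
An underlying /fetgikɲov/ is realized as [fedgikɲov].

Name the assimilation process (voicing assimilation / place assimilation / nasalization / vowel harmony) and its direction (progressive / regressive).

voicing assimilation, regressive

/t/→[d].
Each target copies a feature from the following segment, so the direction is regressive.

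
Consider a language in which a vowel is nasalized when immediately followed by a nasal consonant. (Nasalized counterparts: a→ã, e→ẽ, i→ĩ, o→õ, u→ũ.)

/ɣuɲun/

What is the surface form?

/u/ before nasal /ɲ/ → [ũ]
/u/ before nasal /n/ → [ũ]

[ɣũɲũn]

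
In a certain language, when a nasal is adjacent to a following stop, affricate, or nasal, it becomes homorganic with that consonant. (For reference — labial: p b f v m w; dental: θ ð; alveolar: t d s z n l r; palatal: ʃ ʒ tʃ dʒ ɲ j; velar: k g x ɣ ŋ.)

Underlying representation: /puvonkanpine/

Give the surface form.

/n/ before /k/ (velar) → [ŋ]
/n/ before /p/ (labial) → [m]

[puvoŋkampine]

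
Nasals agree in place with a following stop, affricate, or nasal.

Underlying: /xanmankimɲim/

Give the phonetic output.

[xammaŋkiɲɲim]

/n/ before /m/ (labial) → [m]
/n/ before /k/ (velar) → [ŋ]
/m/ before /ɲ/ (palatal) → [ɲ]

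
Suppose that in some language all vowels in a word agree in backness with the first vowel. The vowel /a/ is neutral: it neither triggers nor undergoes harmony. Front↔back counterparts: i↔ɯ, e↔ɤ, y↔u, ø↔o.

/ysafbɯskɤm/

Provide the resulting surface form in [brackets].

/ɯ/ harmonizes with /y/ ([-back]) → [i]
/ɤ/ harmonizes with /y/ ([-back]) → [e]

[ysafbiskem]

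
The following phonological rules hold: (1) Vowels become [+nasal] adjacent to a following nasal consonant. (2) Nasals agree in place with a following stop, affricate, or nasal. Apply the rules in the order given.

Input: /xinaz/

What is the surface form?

Rule 1: /i/ before nasal /n/ → [ĩ]
After rule 1: xĩnaz
Rule 2: no segment meets the rule's conditions; no change.

[xĩnaz]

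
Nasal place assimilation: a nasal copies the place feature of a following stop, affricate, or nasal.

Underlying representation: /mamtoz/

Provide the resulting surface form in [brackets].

[mantoz]

/m/ before /t/ (alveolar) → [n]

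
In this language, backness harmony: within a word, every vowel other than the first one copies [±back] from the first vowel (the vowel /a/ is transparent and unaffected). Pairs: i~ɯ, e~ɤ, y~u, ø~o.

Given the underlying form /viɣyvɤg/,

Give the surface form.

[viɣyveg]

/ɤ/ harmonizes with /i/ ([-back]) → [e]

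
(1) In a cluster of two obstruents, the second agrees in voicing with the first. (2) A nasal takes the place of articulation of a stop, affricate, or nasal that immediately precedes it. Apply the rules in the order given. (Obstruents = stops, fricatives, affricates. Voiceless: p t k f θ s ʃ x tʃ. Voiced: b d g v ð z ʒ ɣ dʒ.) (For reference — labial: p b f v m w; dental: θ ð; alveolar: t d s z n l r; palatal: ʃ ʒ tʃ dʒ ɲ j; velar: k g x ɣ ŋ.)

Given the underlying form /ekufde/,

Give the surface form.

[ekufte]

Rule 1: /d/ after /f/ (voiceless) → [t]
After rule 1: ekufte
Rule 2: no segment meets the rule's conditions; no change.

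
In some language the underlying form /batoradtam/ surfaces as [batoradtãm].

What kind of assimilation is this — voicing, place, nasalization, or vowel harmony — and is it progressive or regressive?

/a/→[ã].
Each target copies a feature from the following segment, so the direction is regressive.

nasalization, regressive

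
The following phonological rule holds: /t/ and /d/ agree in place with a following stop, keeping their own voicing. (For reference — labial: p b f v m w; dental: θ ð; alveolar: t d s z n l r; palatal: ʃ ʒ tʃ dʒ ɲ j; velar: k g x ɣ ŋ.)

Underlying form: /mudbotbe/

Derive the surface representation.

[mubbopbe]

/d/ before /b/ (labial) → [b]
/t/ before /b/ (labial) → [p]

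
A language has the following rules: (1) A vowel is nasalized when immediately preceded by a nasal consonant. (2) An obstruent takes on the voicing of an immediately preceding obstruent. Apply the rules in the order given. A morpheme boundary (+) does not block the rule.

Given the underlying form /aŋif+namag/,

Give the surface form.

Rule 1: /i/ after nasal /ŋ/ → [ĩ]
Rule 1: /a/ after nasal /n/ → [ã]
Rule 1: /a/ after nasal /m/ → [ã]
After rule 1: aŋĩf+nãmãg
Rule 2: no segment meets the rule's conditions; no change.

[aŋĩf+nãmãg]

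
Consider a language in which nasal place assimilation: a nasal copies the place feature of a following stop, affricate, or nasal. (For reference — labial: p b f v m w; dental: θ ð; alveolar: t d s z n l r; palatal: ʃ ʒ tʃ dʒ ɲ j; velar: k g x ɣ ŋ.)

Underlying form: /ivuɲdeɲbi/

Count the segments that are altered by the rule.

2

/ɲ/ before /d/ (alveolar) → [n]
/ɲ/ before /b/ (labial) → [m]
2 segments change.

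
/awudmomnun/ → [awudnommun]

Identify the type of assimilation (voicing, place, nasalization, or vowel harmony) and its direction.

/m/→[n] /n/→[m].
Each target copies a feature from the preceding segment, so the direction is progressive.

place assimilation, progressive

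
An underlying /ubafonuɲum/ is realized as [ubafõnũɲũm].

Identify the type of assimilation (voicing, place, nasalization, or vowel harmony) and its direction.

nasalization, regressive

/o/→[õ] /u/→[ũ] /u/→[ũ].
Each target copies a feature from the following segment, so the direction is regressive.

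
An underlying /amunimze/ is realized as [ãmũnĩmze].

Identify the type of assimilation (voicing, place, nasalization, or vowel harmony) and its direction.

/a/→[ã] /u/→[ũ] /i/→[ĩ].
Each target copies a feature from the following segment, so the direction is regressive.

nasalization, regressive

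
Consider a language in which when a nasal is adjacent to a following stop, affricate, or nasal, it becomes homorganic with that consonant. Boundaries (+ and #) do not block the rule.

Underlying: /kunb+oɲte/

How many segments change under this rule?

2

/n/ before /b/ (labial) → [m]
/ɲ/ before /t/ (alveolar) → [n]
2 segments change.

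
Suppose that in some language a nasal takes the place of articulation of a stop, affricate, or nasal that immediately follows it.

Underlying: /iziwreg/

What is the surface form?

no segment meets the rule's conditions; no change.

[iziwreg]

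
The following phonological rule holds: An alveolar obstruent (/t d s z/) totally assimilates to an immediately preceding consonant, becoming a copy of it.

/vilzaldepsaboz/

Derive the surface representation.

[villalleppaboz]

/z/ after /l/ → [l] (total assimilation)
/d/ after /l/ → [l] (total assimilation)
/s/ after /p/ → [p] (total assimilation)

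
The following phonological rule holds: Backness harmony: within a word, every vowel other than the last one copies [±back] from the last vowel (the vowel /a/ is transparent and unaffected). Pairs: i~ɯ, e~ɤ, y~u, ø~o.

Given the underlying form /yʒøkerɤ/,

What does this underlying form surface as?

/y/ harmonizes with /ɤ/ ([+back]) → [u]
/ø/ harmonizes with /ɤ/ ([+back]) → [o]
/e/ harmonizes with /ɤ/ ([+back]) → [ɤ]

[uʒokɤrɤ]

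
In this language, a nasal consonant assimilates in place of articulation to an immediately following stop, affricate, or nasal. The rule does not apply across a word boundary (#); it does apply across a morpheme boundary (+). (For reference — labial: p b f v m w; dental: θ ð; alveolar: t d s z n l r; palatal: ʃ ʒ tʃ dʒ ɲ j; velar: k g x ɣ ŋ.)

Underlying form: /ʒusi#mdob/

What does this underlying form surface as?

/m/ before /d/ (alveolar) → [n]

[ʒusi#ndob]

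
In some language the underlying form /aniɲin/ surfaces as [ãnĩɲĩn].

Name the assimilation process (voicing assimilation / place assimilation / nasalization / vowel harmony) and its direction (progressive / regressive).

/a/→[ã] /i/→[ĩ] /i/→[ĩ].
Each target copies a feature from the following segment, so the direction is regressive.

nasalization, regressive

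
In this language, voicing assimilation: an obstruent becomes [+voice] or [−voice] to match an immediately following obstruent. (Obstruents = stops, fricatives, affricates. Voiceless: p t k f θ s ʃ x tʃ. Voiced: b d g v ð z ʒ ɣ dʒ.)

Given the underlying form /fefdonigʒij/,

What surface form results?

/f/ before /d/ (voiced) → [v]

[fevdonigʒij]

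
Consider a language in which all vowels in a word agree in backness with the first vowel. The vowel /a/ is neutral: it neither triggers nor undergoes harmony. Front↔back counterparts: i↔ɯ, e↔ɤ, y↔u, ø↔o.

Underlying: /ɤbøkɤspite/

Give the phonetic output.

/ø/ harmonizes with /ɤ/ ([+back]) → [o]
/i/ harmonizes with /ɤ/ ([+back]) → [ɯ]
/e/ harmonizes with /ɤ/ ([+back]) → [ɤ]

[ɤbokɤspɯtɤ]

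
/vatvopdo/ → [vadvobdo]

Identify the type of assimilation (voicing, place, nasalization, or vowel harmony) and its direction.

/t/→[d] /p/→[b].
Each target copies a feature from the following segment, so the direction is regressive.

voicing assimilation, regressive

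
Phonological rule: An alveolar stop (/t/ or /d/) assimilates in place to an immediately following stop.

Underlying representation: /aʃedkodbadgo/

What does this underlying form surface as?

[aʃegkobbaggo]

/d/ before /k/ (velar) → [g]
/d/ before /b/ (labial) → [b]
/d/ before /g/ (velar) → [g]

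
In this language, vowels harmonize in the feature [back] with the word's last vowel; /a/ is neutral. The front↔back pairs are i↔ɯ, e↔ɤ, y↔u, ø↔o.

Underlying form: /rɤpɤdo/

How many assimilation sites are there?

0

No segment meets the rule's conditions.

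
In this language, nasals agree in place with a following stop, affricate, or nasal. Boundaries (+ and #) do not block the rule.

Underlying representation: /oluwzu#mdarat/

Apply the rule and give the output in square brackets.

/m/ before /d/ (alveolar) → [n]

[oluwzu#ndarat]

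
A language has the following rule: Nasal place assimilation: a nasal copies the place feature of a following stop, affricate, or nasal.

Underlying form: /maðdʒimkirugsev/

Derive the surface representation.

/m/ before /k/ (velar) → [ŋ]

[maðdʒiŋkirugsev]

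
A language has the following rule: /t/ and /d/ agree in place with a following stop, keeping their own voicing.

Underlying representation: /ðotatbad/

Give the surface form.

[ðotapbad]

/t/ before /b/ (labial) → [p]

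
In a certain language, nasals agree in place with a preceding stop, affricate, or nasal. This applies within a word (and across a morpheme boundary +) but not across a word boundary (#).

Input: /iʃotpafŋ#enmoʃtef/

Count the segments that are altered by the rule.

/m/ after /n/ (alveolar) → [n]
1 segment changes.

1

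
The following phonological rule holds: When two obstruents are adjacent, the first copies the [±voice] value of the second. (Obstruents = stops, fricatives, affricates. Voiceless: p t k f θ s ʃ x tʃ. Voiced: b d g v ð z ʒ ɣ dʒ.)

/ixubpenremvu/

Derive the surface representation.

[ixuppenremvu]

/b/ before /p/ (voiceless) → [p]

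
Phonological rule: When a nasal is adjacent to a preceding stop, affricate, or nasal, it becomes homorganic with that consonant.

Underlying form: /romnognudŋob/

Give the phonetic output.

[rommogŋudnob]

/n/ after /m/ (labial) → [m]
/n/ after /g/ (velar) → [ŋ]
/ŋ/ after /d/ (alveolar) → [n]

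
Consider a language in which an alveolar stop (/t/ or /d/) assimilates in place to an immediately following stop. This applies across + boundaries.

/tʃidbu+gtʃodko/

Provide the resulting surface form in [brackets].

[tʃibbu+gtʃogko]

/d/ before /b/ (labial) → [b]
/d/ before /k/ (velar) → [g]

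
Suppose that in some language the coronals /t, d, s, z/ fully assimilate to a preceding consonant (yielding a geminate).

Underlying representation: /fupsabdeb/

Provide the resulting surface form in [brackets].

[fuppabbeb]

/s/ after /p/ → [p] (total assimilation)
/d/ after /b/ → [b] (total assimilation)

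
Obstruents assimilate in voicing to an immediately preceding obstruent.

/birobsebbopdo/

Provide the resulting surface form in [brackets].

/s/ after /b/ (voiced) → [z]
/d/ after /p/ (voiceless) → [t]

[birobzebbopto]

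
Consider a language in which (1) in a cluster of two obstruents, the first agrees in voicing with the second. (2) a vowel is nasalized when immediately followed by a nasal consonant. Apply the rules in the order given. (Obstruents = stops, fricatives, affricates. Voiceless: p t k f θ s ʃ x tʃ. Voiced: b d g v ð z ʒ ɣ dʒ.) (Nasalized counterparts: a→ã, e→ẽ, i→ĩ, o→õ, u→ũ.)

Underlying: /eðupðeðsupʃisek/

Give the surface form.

[eðubðeθsupʃisek]

Rule 1: /p/ before /ð/ (voiced) → [b]
Rule 1: /ð/ before /s/ (voiceless) → [θ]
After rule 1: eðubðeθsupʃisek
Rule 2: no segment meets the rule's conditions; no change.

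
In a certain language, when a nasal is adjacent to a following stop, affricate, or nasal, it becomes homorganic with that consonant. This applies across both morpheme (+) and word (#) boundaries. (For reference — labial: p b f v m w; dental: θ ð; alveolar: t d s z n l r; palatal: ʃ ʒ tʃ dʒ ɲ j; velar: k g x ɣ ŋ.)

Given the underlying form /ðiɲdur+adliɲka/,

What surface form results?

/ɲ/ before /d/ (alveolar) → [n]
/ɲ/ before /k/ (velar) → [ŋ]

[ðindur+adliŋka]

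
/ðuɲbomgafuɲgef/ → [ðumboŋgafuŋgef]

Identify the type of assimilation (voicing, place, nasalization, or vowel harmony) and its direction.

place assimilation, regressive

/ɲ/→[m] /m/→[ŋ] /ɲ/→[ŋ].
Each target copies a feature from the following segment, so the direction is regressive.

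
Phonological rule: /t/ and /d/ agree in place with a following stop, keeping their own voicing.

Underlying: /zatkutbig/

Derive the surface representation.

/t/ before /k/ (velar) → [k]
/t/ before /b/ (labial) → [p]

[zakkupbig]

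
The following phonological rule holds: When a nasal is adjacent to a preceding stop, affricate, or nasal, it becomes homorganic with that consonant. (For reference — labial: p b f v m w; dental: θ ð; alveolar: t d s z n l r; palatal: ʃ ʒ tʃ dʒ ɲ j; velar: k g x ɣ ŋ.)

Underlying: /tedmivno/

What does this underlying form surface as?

/m/ after /d/ (alveolar) → [n]

[tednivno]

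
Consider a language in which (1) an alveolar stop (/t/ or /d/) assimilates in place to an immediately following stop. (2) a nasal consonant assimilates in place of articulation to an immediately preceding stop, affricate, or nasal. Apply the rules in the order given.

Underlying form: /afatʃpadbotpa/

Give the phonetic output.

[afatʃpabboppa]

Rule 1: /d/ before /b/ (labial) → [b]
Rule 1: /t/ before /p/ (labial) → [p]
After rule 1: afatʃpabboppa
Rule 2: no segment meets the rule's conditions; no change.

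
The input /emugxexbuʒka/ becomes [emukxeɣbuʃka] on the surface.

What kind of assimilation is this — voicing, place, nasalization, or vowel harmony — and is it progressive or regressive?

voicing assimilation, regressive

/g/→[k] /x/→[ɣ] /ʒ/→[ʃ].
Each target copies a feature from the following segment, so the direction is regressive.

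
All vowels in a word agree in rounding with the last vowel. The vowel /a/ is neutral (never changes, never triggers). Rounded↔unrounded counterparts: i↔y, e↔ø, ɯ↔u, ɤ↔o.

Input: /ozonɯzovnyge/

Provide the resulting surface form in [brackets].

/o/ harmonizes with /e/ ([-round]) → [ɤ]
/o/ harmonizes with /e/ ([-round]) → [ɤ]
/o/ harmonizes with /e/ ([-round]) → [ɤ]
/y/ harmonizes with /e/ ([-round]) → [i]

[ɤzɤnɯzɤvnige]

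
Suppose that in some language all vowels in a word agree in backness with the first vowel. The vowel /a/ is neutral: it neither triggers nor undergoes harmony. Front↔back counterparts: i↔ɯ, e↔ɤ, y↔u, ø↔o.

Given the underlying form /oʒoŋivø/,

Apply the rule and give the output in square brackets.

/i/ harmonizes with /o/ ([+back]) → [ɯ]
/ø/ harmonizes with /o/ ([+back]) → [o]

[oʒoŋɯvo]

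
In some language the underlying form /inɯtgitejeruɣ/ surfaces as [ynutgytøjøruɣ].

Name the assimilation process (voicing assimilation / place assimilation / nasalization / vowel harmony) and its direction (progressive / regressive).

/i/→[y] /ɯ/→[u] /i/→[y] /e/→[ø] /e/→[ø].
Vowels agree with the last vowel, so the harmony is regressive.

vowel harmony, regressive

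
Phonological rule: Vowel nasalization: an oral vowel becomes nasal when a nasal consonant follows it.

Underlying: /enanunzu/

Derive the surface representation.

/e/ before nasal /n/ → [ẽ]
/a/ before nasal /n/ → [ã]
/u/ before nasal /n/ → [ũ]

[ẽnãnũnzu]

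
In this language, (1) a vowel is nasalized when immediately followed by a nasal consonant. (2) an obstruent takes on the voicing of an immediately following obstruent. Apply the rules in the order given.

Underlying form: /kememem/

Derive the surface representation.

[kẽmẽmẽm]

Rule 1: /e/ before nasal /m/ → [ẽ]
Rule 1: /e/ before nasal /m/ → [ẽ]
Rule 1: /e/ before nasal /m/ → [ẽ]
After rule 1: kẽmẽmẽm
Rule 2: no segment meets the rule's conditions; no change.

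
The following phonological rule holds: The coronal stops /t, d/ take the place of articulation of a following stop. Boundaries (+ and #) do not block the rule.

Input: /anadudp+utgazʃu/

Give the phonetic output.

[anadubp+ukgazʃu]

/d/ before /p/ (labial) → [b]
/t/ before /g/ (velar) → [k]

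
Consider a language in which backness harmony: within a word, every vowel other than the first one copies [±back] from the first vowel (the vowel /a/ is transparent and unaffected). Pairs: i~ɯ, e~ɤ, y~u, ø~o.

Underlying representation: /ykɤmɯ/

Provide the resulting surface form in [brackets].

[ykemi]

/ɤ/ harmonizes with /y/ ([-back]) → [e]
/ɯ/ harmonizes with /y/ ([-back]) → [i]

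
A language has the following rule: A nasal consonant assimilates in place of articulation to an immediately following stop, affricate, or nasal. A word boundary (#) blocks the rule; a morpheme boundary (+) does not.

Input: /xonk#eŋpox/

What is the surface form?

/n/ before /k/ (velar) → [ŋ]
/ŋ/ before /p/ (labial) → [m]

[xoŋk#empox]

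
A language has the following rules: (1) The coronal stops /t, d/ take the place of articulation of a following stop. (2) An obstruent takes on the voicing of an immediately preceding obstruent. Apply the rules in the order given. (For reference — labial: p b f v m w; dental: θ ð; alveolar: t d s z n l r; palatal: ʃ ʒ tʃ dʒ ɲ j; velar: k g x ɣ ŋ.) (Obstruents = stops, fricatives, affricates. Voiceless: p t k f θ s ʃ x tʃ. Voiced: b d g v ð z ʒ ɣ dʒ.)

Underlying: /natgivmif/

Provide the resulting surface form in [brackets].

[nakkivmif]

Rule 1: /t/ before /g/ (velar) → [k]
After rule 1: nakgivmif
Rule 2: /g/ after /k/ (voiceless) → [k]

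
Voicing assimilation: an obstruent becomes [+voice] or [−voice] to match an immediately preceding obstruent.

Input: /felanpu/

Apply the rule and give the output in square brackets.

[felanpu]

no segment meets the rule's conditions; no change.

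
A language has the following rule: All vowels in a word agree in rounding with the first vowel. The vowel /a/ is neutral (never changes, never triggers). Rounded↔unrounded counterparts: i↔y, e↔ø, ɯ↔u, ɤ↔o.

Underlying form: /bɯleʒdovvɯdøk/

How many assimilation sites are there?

2

/o/ harmonizes with /ɯ/ ([-round]) → [ɤ]
/ø/ harmonizes with /ɯ/ ([-round]) → [e]
2 segments change.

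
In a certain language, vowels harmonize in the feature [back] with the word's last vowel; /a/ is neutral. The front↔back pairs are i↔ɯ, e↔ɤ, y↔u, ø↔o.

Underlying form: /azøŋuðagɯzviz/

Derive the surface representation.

/u/ harmonizes with /i/ ([-back]) → [y]
/ɯ/ harmonizes with /i/ ([-back]) → [i]

[azøŋyðagizviz]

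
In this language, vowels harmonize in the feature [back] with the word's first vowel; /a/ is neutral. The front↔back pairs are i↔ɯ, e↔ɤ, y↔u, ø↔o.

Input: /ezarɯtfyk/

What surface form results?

/ɯ/ harmonizes with /e/ ([-back]) → [i]

[ezaritfyk]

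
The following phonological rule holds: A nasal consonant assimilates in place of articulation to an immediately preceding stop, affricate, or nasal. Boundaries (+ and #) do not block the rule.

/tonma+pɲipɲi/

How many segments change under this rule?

3

/m/ after /n/ (alveolar) → [n]
/ɲ/ after /p/ (labial) → [m]
/ɲ/ after /p/ (labial) → [m]
3 segments change.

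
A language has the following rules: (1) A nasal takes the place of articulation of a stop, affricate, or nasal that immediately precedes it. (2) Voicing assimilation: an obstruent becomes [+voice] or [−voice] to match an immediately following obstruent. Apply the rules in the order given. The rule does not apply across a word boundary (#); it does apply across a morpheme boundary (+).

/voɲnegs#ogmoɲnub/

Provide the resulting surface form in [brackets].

Rule 1: /n/ after /ɲ/ (palatal) → [ɲ]
Rule 1: /m/ after /g/ (velar) → [ŋ]
Rule 1: /n/ after /ɲ/ (palatal) → [ɲ]
After rule 1: voɲɲegs#ogŋoɲɲub
Rule 2: /g/ before /s/ (voiceless) → [k]

[voɲɲeks#ogŋoɲɲub]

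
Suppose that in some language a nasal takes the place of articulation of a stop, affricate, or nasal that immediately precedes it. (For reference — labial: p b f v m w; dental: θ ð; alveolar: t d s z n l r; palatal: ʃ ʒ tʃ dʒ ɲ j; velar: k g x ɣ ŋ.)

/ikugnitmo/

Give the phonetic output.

[ikugŋitno]

/n/ after /g/ (velar) → [ŋ]
/m/ after /t/ (alveolar) → [n]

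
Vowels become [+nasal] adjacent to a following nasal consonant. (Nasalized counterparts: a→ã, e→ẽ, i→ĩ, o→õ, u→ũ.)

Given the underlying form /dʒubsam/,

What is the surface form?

/a/ before nasal /m/ → [ã]

[dʒubsãm]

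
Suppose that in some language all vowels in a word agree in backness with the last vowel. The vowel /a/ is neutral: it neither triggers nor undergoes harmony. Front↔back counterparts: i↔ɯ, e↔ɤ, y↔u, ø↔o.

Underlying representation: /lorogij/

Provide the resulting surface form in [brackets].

[lørøgij]

/o/ harmonizes with /i/ ([-back]) → [ø]
/o/ harmonizes with /i/ ([-back]) → [ø]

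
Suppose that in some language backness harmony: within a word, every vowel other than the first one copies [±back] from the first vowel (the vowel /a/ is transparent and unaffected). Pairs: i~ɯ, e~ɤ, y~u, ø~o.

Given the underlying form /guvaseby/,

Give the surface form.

[guvasɤbu]

/e/ harmonizes with /u/ ([+back]) → [ɤ]
/y/ harmonizes with /u/ ([+back]) → [u]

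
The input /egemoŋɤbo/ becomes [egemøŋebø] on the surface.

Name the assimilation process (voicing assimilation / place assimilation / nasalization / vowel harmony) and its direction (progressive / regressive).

/o/→[ø] /ɤ/→[e] /o/→[ø].
Vowels agree with the first vowel, so the harmony is progressive.

vowel harmony, progressive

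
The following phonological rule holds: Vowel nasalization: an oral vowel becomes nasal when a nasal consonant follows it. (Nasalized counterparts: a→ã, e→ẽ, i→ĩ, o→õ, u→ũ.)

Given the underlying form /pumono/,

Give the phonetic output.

/u/ before nasal /m/ → [ũ]
/o/ before nasal /n/ → [õ]

[pũmõno]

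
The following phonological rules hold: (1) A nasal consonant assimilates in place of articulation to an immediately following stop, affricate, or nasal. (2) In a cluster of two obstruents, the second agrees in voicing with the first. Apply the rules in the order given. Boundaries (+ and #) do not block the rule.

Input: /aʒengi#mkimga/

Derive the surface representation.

Rule 1: /n/ before /g/ (velar) → [ŋ]
Rule 1: /m/ before /k/ (velar) → [ŋ]
Rule 1: /m/ before /g/ (velar) → [ŋ]
After rule 1: aʒeŋgi#ŋkiŋga
Rule 2: no segment meets the rule's conditions; no change.

[aʒeŋgi#ŋkiŋga]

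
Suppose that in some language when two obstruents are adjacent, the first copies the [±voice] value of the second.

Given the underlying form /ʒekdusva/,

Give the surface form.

/k/ before /d/ (voiced) → [g]
/s/ before /v/ (voiced) → [z]

[ʒegduzva]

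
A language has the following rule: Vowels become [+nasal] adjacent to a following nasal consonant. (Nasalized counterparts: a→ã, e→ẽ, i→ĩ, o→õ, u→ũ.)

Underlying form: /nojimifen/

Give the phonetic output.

/i/ before nasal /m/ → [ĩ]
/e/ before nasal /n/ → [ẽ]

[nojĩmifẽn]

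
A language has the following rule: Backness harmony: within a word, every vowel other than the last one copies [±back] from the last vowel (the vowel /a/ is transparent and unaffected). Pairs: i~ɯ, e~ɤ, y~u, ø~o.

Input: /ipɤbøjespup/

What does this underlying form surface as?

/i/ harmonizes with /u/ ([+back]) → [ɯ]
/ø/ harmonizes with /u/ ([+back]) → [o]
/e/ harmonizes with /u/ ([+back]) → [ɤ]

[ɯpɤbojɤspup]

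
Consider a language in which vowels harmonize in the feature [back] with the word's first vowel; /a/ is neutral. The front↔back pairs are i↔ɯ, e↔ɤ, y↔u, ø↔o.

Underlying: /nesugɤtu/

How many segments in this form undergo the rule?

3

/u/ harmonizes with /e/ ([-back]) → [y]
/ɤ/ harmonizes with /e/ ([-back]) → [e]
/u/ harmonizes with /e/ ([-back]) → [y]
3 segments change.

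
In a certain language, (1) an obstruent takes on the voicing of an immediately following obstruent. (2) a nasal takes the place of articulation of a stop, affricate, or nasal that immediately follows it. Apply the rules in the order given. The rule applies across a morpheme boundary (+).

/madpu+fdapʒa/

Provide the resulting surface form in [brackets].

Rule 1: /d/ before /p/ (voiceless) → [t]
Rule 1: /f/ before /d/ (voiced) → [v]
Rule 1: /p/ before /ʒ/ (voiced) → [b]
After rule 1: matpu+vdabʒa
Rule 2: no segment meets the rule's conditions; no change.

[matpu+vdabʒa]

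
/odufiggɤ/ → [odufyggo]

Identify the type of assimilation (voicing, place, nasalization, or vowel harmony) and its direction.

vowel harmony, progressive

/i/→[y] /ɤ/→[o].
Vowels agree with the first vowel, so the harmony is progressive.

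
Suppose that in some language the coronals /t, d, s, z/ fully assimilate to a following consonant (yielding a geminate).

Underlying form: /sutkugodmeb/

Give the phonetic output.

[sukkugommeb]

/t/ before /k/ → [k] (total assimilation)
/d/ before /m/ → [m] (total assimilation)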